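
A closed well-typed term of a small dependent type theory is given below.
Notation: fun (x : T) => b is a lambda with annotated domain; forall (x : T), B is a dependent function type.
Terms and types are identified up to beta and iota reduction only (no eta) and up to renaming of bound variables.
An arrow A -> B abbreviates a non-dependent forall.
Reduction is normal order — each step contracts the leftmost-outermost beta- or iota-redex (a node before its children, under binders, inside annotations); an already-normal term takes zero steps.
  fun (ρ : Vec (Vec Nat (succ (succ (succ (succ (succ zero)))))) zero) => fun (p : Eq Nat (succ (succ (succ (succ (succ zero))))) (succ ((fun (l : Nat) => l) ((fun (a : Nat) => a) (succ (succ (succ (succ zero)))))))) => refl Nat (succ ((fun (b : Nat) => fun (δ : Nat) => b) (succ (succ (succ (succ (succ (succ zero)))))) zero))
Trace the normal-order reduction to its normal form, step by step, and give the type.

normal-order reduction sequence:
  fun (ρ : Vec (Vec Nat (succ (succ (succ (succ (succ zero)))))) zero) => fun (p : Eq Nat (succ (succ (succ (succ (succ zero))))) (succ ((fun (l : Nat) => l) ((fun (a : Nat) => a) (succ (succ (succ (succ zero)))))))) => refl Nat (succ ((fun (b : Nat) => fun (δ : Nat) => b) (succ (succ (succ (succ (succ (succ zero)))))) zero))
  ~> fun (ρ : Vec (Vec Nat (succ (succ (succ (succ (succ zero)))))) zero) => fun (p : Eq Nat (succ (succ (succ (succ (succ zero))))) (succ ((fun (l : Nat) => l) (succ (succ (succ (succ zero))))))) => refl Nat (succ ((fun (a : Nat) => fun (b : Nat) => a) (succ (succ (succ (succ (succ (succ zero)))))) zero))
  ~> fun (ρ : Vec (Vec Nat (succ (succ (succ (succ (succ zero)))))) zero) => fun (p : Eq Nat (succ (succ (succ (succ (succ zero))))) (succ (succ (succ (succ (succ zero)))))) => refl Nat (succ ((fun (l : Nat) => fun (a : Nat) => l) (succ (succ (succ (succ (succ (succ zero)))))) zero))
  ~> fun (ρ : Vec (Vec Nat (succ (succ (succ (succ (succ zero)))))) zero) => fun (p : Eq Nat (succ (succ (succ (succ (succ zero))))) (succ (succ (succ (succ (succ zero)))))) => refl Nat (succ ((fun (l : Nat) => succ (succ (succ (succ (succ (succ zero)))))) zero))
  ~> fun (ρ : Vec (Vec Nat (succ (succ (succ (succ (succ zero)))))) zero) => fun (p : Eq Nat (succ (succ (succ (succ (succ zero))))) (succ (succ (succ (succ (succ zero)))))) => refl Nat (succ (succ (succ (succ (succ (succ (succ zero)))))))
inferred type:
  Vec (Vec Nat (succ (succ (succ (succ (succ zero)))))) zero -> Eq Nat (succ (succ (succ (succ (succ zero))))) (succ (succ (succ (succ (succ zero))))) -> Eq Nat (succ (succ (succ (succ (succ (succ (succ zero))))))) (succ (succ (succ (succ (succ (succ (succ zero)))))))


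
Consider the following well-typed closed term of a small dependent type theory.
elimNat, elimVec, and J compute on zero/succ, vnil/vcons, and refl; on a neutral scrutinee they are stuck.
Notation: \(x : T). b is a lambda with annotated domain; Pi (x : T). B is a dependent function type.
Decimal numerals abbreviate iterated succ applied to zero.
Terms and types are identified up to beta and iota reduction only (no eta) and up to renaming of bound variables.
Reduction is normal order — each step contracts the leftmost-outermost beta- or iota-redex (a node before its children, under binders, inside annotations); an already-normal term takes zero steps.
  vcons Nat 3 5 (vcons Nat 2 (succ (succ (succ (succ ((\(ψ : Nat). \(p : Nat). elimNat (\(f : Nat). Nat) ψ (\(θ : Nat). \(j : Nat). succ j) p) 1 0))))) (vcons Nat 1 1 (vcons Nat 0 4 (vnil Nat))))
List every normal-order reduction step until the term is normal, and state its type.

normal-order reduction:
  vcons Nat 3 5 (vcons Nat 2 (succ (succ (succ (succ ((\(ψ : Nat). \(p : Nat). elimNat (\(f : Nat). Nat) ψ (\(θ : Nat). \(j : Nat). succ j) p) 1 0))))) (vcons Nat 1 1 (vcons Nat 0 4 (vnil Nat))))
  ~> vcons Nat 3 5 (vcons Nat 2 (succ (succ (succ (succ ((\(ψ : Nat). elimNat (\(p : Nat). Nat) 1 (\(f : Nat). \(θ : Nat). succ θ) ψ) 0))))) (vcons Nat 1 1 (vcons Nat 0 4 (vnil Nat))))
  ~> vcons Nat 3 5 (vcons Nat 2 (succ (succ (succ (succ (elimNat (\(ψ : Nat). Nat) 1 (\(p : Nat). \(f : Nat). succ f) 0))))) (vcons Nat 1 1 (vcons Nat 0 4 (vnil Nat))))
  ~> vcons Nat 3 5 (vcons Nat 2 5 (vcons Nat 1 1 (vcons Nat 0 4 (vnil Nat))))
type:
  Vec Nat 4


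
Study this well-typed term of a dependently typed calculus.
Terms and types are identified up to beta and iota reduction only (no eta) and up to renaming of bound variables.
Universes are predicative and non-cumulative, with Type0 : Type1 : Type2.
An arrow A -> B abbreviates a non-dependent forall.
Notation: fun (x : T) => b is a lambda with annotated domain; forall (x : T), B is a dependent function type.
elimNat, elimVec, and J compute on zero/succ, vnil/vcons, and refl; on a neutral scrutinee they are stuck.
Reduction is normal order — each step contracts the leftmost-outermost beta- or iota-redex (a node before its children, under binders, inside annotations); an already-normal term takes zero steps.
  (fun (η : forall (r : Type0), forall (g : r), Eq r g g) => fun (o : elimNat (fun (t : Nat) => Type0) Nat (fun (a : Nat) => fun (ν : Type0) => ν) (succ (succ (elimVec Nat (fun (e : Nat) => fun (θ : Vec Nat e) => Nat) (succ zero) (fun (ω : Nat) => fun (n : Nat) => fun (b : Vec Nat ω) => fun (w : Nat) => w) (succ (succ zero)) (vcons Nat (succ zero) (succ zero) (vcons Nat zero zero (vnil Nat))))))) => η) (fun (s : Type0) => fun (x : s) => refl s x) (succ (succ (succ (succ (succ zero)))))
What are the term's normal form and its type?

resulting normal form:
  fun (η : Type0) => fun (r : η) => refl η r
type:
  forall (η : Type0), forall (r : η), Eq η r r


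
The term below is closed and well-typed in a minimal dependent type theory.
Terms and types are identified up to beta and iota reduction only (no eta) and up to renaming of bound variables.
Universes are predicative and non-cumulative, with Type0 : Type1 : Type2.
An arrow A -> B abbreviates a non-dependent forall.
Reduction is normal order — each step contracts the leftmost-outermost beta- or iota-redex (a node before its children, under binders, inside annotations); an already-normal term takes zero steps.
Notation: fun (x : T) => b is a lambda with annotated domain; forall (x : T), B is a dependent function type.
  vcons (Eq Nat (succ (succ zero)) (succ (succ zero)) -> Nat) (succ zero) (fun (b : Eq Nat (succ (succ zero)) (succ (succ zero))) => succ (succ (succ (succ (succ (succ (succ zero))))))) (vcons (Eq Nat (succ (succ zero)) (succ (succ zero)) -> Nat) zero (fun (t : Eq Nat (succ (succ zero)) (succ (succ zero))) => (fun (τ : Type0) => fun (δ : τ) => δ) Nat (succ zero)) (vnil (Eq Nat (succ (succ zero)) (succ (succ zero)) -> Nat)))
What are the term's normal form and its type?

reduced normal form:
  vcons (Eq Nat (succ (succ zero)) (succ (succ zero)) -> Nat) (succ zero) (fun (b : Eq Nat (succ (succ zero)) (succ (succ zero))) => succ (succ (succ (succ (succ (succ (succ zero))))))) (vcons (Eq Nat (succ (succ zero)) (succ (succ zero)) -> Nat) zero (fun (t : Eq Nat (succ (succ zero)) (succ (succ zero))) => succ zero) (vnil (Eq Nat (succ (succ zero)) (succ (succ zero)) -> Nat)))
inferred type:
  Vec (Eq Nat (succ (succ zero)) (succ (succ zero)) -> Nat) (succ (succ zero))
observation: reduction starts at a beta-redex, and 2 normal-order steps reach the normal form.


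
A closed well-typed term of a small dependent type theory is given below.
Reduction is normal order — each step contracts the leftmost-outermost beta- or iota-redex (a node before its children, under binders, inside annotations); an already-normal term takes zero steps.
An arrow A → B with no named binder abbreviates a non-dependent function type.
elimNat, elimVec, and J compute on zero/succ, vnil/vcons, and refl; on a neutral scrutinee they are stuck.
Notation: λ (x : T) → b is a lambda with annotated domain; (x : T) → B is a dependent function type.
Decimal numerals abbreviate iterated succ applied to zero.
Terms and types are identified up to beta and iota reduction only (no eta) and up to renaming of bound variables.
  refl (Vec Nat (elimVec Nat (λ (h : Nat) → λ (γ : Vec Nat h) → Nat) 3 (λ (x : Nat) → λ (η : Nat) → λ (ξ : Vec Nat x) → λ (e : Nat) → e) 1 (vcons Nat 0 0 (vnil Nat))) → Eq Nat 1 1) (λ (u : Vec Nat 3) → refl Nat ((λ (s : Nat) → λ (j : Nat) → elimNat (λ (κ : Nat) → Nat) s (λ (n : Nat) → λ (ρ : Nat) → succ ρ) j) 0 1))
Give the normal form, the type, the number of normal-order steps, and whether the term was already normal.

normal form:
  refl (Vec Nat 3 → Eq Nat 1 1) (λ (h : Vec Nat 3) → refl Nat 1)
type:
  Eq (Vec Nat 3 → Eq Nat 1 1) (λ (h : Vec Nat 3) → refl Nat 1) (λ (γ : Vec Nat 3) → refl Nat 1)
steps to reach normal form (normal order): 12
started in normal form: no
first redex: an elimVec iota-redex


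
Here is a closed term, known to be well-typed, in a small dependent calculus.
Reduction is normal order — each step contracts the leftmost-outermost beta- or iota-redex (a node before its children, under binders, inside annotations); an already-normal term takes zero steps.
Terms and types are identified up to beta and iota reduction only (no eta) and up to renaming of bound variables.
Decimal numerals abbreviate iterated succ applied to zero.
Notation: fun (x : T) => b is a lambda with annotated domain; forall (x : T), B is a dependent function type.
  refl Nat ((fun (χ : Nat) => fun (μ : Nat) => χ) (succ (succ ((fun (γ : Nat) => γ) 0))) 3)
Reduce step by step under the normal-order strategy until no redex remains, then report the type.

reduction (normal order):
  refl Nat ((fun (χ : Nat) => fun (μ : Nat) => χ) (succ (succ ((fun (γ : Nat) => γ) 0))) 3)
  ~> refl Nat ((fun (χ : Nat) => succ (succ ((fun (μ : Nat) => μ) 0))) 3)
  ~> refl Nat (succ (succ ((fun (χ : Nat) => χ) 0)))
  ~> refl Nat 2
type:
  Eq Nat 2 2


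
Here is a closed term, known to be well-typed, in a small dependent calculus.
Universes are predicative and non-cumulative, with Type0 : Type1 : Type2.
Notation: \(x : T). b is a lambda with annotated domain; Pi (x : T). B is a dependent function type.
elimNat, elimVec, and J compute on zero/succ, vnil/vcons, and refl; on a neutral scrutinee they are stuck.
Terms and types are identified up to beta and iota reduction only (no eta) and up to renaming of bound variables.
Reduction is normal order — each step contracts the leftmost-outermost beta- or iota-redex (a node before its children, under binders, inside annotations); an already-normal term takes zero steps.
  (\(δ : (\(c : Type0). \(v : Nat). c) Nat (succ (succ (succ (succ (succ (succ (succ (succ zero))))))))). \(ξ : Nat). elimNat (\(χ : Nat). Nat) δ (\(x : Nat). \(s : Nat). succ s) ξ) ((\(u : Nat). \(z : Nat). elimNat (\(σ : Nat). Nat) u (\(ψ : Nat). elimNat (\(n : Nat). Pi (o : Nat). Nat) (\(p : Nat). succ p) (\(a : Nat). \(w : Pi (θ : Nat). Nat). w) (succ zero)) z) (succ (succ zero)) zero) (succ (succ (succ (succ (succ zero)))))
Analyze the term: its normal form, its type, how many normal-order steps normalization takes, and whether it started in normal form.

resulting normal form:
  succ (succ (succ (succ (succ (succ (succ zero))))))
the term's type:
  Nat
steps to reach normal form (normal order): 21
term was already normal: no
first contracted redex: a beta-redex


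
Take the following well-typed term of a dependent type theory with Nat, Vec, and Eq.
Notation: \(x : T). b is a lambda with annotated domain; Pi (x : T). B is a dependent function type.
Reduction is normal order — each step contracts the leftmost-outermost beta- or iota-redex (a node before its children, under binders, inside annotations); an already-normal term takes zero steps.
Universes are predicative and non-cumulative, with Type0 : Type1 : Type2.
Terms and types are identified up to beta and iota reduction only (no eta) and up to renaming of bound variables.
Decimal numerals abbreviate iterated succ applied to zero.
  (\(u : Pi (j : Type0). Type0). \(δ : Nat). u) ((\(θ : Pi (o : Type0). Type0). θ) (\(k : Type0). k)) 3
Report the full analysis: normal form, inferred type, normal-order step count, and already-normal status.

normal form:
  \(u : Type0). u
inferred type:
  Pi (u : Type0). Type0
reduction steps (normal order): 3
term was already normal: no
first redex: a beta-redex


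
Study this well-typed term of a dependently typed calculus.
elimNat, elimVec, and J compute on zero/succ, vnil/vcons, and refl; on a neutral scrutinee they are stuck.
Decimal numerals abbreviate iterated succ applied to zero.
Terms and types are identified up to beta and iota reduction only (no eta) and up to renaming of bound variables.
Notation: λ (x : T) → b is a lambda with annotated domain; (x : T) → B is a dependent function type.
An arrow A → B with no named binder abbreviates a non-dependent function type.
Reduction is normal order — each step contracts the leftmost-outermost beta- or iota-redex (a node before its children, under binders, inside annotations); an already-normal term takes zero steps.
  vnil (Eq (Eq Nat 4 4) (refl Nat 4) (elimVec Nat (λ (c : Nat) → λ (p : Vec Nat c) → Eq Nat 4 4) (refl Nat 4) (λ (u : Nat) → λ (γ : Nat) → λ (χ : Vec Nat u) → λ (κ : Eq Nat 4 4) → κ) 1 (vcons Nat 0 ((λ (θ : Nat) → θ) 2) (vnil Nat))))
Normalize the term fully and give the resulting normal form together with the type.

resulting normal form:
  vnil (Eq (Eq Nat 4 4) (refl Nat 4) (refl Nat 4))
type:
  Vec (Eq (Eq Nat 4 4) (refl Nat 4) (refl Nat 4)) 0
observation: the term reaches its normal form after 6 normal-order steps.


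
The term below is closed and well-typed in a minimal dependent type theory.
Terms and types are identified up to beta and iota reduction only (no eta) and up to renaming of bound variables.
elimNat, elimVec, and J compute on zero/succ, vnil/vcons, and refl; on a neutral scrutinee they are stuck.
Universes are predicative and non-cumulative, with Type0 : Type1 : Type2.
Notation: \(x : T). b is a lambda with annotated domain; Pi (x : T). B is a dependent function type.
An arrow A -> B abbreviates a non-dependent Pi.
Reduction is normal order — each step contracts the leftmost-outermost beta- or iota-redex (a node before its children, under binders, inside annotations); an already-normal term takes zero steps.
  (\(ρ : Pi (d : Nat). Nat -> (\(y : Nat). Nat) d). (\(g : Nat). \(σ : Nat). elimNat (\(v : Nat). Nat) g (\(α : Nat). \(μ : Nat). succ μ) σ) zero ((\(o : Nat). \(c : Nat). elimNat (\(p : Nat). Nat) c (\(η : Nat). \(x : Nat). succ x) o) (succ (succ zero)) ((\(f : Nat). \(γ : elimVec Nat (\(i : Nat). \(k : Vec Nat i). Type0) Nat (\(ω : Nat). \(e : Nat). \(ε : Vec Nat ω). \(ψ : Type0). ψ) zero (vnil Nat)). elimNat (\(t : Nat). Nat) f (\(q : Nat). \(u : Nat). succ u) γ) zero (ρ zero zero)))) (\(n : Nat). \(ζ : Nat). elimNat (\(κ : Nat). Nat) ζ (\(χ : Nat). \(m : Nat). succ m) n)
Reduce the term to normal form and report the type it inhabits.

resulting normal form:
  succ (succ zero)
type:
  Nat
observation: 25 normal-order steps separate the term from its normal form.


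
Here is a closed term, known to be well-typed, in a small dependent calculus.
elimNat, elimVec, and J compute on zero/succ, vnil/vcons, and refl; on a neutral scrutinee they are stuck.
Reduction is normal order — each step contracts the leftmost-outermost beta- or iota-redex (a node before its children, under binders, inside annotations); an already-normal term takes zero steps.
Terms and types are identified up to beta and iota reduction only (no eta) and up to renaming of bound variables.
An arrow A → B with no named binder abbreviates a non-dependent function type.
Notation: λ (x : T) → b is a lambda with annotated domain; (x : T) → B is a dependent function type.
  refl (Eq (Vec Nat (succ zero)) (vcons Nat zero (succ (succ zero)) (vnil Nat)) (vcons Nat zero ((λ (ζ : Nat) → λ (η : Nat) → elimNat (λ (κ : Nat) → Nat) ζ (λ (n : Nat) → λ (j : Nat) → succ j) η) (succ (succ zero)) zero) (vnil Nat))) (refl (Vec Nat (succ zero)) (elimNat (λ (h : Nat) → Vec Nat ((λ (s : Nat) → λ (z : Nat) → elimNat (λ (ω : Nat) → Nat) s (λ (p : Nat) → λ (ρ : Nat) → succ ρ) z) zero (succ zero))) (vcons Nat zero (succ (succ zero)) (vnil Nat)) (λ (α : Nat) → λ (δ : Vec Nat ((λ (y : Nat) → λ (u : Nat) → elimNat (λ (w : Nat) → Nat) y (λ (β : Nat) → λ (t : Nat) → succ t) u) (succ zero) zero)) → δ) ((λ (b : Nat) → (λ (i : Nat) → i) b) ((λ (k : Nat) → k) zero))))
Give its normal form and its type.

reduced normal form:
  refl (Eq (Vec Nat (succ zero)) (vcons Nat zero (succ (succ zero)) (vnil Nat)) (vcons Nat zero (succ (succ zero)) (vnil Nat))) (refl (Vec Nat (succ zero)) (vcons Nat zero (succ (succ zero)) (vnil Nat)))
the term's type:
  Eq (Eq (Vec Nat (succ zero)) (vcons Nat zero (succ (succ zero)) (vnil Nat)) (vcons Nat zero (succ (succ zero)) (vnil Nat))) (refl (Vec Nat (succ zero)) (vcons Nat zero (succ (succ zero)) (vnil Nat))) (refl (Vec Nat (succ zero)) (vcons Nat zero (succ (succ zero)) (vnil Nat)))
observation: the leftmost-outermost redex is a beta-redex, and normalization takes 16 steps.


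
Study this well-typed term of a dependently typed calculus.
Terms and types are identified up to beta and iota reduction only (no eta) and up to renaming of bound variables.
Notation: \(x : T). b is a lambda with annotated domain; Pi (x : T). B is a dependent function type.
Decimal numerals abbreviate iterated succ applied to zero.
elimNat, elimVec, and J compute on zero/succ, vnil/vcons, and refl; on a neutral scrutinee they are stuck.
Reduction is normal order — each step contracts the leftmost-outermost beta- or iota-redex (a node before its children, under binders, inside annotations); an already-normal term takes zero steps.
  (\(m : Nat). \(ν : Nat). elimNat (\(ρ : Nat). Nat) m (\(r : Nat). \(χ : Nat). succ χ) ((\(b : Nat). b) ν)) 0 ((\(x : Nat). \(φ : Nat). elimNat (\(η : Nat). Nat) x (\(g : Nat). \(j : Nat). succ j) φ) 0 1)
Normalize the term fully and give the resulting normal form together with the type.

resulting normal form:
  1
inferred type:
  Nat
observation: the leftmost-outermost redex is a beta-redex, and normalization takes 13 steps.


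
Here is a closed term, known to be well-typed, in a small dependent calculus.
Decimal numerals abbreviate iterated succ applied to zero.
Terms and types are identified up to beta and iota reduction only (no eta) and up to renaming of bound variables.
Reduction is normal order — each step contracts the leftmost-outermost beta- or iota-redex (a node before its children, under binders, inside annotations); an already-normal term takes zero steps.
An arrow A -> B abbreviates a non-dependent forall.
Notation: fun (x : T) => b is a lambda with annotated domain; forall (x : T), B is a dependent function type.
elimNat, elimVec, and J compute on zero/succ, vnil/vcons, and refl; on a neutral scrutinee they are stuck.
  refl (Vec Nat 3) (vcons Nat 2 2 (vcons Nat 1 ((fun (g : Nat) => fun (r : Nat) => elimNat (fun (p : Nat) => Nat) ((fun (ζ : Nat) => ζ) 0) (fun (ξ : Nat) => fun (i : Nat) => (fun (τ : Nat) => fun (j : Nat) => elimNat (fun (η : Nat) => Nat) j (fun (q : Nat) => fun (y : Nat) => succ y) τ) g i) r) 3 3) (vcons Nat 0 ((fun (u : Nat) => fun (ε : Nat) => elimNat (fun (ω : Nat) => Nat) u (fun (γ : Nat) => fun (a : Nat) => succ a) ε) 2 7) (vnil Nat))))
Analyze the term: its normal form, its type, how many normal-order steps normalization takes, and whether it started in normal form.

normal form:
  refl (Vec Nat 3) (vcons Nat 2 2 (vcons Nat 1 9 (vcons Nat 0 9 (vnil Nat))))
type:
  Eq (Vec Nat 3) (vcons Nat 2 2 (vcons Nat 1 9 (vcons Nat 0 9 (vnil Nat)))) (vcons Nat 2 2 (vcons Nat 1 9 (vcons Nat 0 9 (vnil Nat))))
reduction steps (normal order): 73
started in normal form: no
first contracted redex: a beta-redex


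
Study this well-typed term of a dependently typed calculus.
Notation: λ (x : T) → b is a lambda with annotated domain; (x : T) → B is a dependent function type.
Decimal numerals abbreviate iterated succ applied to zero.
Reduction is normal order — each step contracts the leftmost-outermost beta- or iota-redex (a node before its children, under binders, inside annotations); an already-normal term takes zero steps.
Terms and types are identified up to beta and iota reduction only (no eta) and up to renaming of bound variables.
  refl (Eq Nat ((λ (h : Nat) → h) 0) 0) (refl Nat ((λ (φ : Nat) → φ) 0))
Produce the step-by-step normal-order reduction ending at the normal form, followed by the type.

reduction (normal order):
  refl (Eq Nat ((λ (h : Nat) → h) 0) 0) (refl Nat ((λ (φ : Nat) → φ) 0))
  ~> refl (Eq Nat 0 0) (refl Nat ((λ (h : Nat) → h) 0))
  ~> refl (Eq Nat 0 0) (refl Nat 0)
type:
  Eq (Eq Nat 0 0) (refl Nat 0) (refl Nat 0)


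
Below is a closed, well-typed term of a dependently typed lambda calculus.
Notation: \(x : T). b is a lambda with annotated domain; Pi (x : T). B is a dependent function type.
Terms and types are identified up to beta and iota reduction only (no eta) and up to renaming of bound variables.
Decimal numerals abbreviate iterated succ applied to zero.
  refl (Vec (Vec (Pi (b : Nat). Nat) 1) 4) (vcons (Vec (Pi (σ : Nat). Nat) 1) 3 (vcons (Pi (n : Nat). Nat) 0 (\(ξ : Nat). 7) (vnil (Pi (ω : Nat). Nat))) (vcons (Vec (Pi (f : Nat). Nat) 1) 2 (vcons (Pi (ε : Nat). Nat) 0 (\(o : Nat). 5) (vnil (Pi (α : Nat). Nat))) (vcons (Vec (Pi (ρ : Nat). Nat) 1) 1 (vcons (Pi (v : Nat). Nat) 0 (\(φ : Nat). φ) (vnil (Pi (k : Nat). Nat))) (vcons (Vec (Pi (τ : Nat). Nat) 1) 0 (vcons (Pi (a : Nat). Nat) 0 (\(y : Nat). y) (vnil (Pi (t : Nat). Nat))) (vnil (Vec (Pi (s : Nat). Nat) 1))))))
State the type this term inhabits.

inferred type:
  Eq (Vec (Vec (Pi (b : Nat). Nat) 1) 4) (vcons (Vec (Pi (σ : Nat). Nat) 1) 3 (vcons (Pi (n : Nat). Nat) 0 (\(ξ : Nat). 7) (vnil (Pi (ω : Nat). Nat))) (vcons (Vec (Pi (f : Nat). Nat) 1) 2 (vcons (Pi (ε : Nat). Nat) 0 (\(o : Nat). 5) (vnil (Pi (α : Nat). Nat))) (vcons (Vec (Pi (ρ : Nat). Nat) 1) 1 (vcons (Pi (v : Nat). Nat) 0 (\(φ : Nat). φ) (vnil (Pi (k : Nat). Nat))) (vcons (Vec (Pi (τ : Nat). Nat) 1) 0 (vcons (Pi (a : Nat). Nat) 0 (\(y : Nat). y) (vnil (Pi (t : Nat). Nat))) (vnil (Vec (Pi (s : Nat). Nat) 1)))))) (vcons (Vec (Pi (κ : Nat). Nat) 1) 3 (vcons (Pi (x : Nat). Nat) 0 (\(δ : Nat). 7) (vnil (Pi (γ : Nat). Nat))) (vcons (Vec (Pi (z : Nat). Nat) 1) 2 (vcons (Pi (η : Nat). Nat) 0 (\(β : Nat). 5) (vnil (Pi (ν : Nat). Nat))) (vcons (Vec (Pi (χ : Nat). Nat) 1) 1 (vcons (Pi (μ : Nat). Nat) 0 (\(u : Nat). u) (vnil (Pi (c : Nat). Nat))) (vcons (Vec (Pi (d : Nat). Nat) 1) 0 (vcons (Pi (ζ : Nat). Nat) 0 (\(e : Nat). e) (vnil (Pi (w : Nat). Nat))) (vnil (Vec (Pi (i : Nat). Nat) 1))))))


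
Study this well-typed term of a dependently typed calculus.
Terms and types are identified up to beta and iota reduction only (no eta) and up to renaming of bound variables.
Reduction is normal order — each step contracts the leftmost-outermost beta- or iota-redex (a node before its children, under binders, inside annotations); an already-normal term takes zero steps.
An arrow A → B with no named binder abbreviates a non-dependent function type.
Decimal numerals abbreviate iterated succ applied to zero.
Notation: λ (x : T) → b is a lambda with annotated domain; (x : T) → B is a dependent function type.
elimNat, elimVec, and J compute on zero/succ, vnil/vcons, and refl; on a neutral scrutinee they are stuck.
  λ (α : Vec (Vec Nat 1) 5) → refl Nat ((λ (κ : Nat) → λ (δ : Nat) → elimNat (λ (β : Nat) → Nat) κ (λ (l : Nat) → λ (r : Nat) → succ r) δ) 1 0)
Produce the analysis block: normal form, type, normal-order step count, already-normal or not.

resulting normal form:
  λ (α : Vec (Vec Nat 1) 5) → refl Nat 1
type:
  Vec (Vec Nat 1) 5 → Eq Nat 1 1
steps to reach normal form (normal order): 3
already normal: no
first redex: a beta-redex


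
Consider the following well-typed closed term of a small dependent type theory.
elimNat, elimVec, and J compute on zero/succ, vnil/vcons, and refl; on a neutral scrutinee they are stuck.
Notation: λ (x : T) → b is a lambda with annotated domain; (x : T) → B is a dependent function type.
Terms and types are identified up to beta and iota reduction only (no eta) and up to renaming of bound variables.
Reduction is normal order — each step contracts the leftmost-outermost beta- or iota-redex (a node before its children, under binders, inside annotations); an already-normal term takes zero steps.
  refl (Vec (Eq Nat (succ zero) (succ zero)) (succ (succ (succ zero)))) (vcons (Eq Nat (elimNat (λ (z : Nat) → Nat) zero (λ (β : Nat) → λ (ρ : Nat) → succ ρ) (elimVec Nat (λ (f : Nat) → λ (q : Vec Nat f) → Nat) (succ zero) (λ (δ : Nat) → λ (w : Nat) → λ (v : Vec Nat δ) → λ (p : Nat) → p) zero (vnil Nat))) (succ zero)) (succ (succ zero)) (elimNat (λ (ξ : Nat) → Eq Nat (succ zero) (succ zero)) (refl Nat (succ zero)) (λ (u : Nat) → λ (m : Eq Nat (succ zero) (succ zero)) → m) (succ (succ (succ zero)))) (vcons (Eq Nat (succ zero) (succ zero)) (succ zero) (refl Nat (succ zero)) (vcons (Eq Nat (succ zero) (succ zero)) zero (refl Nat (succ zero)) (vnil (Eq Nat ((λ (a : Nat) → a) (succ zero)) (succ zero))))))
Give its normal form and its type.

resulting normal form:
  refl (Vec (Eq Nat (succ zero) (succ zero)) (succ (succ (succ zero)))) (vcons (Eq Nat (succ zero) (succ zero)) (succ (succ zero)) (refl Nat (succ zero)) (vcons (Eq Nat (succ zero) (succ zero)) (succ zero) (refl Nat (succ zero)) (vcons (Eq Nat (succ zero) (succ zero)) zero (refl Nat (succ zero)) (vnil (Eq Nat (succ zero) (succ zero))))))
the term's type:
  Eq (Vec (Eq Nat (succ zero) (succ zero)) (succ (succ (succ zero)))) (vcons (Eq Nat (succ zero) (succ zero)) (succ (succ zero)) (refl Nat (succ zero)) (vcons (Eq Nat (succ zero) (succ zero)) (succ zero) (refl Nat (succ zero)) (vcons (Eq Nat (succ zero) (succ zero)) zero (refl Nat (succ zero)) (vnil (Eq Nat (succ zero) (succ zero)))))) (vcons (Eq Nat (succ zero) (succ zero)) (succ (succ zero)) (refl Nat (succ zero)) (vcons (Eq Nat (succ zero) (succ zero)) (succ zero) (refl Nat (succ zero)) (vcons (Eq Nat (succ zero) (succ zero)) zero (refl Nat (succ zero)) (vnil (Eq Nat (succ zero) (succ zero))))))


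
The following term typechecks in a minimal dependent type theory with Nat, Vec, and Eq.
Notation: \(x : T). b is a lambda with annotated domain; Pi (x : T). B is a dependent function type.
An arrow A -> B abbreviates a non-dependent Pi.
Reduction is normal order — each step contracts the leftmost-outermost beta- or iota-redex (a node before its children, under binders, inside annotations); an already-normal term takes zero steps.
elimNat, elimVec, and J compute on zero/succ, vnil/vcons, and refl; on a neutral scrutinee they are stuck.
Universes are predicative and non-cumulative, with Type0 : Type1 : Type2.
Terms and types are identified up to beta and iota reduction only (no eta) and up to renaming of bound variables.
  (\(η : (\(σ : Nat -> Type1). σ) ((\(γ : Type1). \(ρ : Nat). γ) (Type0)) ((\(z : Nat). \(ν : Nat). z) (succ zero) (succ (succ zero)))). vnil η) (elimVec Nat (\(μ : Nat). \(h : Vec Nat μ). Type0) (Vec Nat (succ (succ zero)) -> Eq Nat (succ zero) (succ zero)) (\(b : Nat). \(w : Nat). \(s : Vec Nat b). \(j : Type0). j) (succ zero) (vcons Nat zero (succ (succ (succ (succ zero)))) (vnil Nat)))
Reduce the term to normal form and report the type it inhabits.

resulting normal form:
  vnil (Vec Nat (succ (succ zero)) -> Eq Nat (succ zero) (succ zero))
type:
  Vec (Vec Nat (succ (succ zero)) -> Eq Nat (succ zero) (succ zero)) zero
observation: the term reaches its normal form after 7 normal-order steps.


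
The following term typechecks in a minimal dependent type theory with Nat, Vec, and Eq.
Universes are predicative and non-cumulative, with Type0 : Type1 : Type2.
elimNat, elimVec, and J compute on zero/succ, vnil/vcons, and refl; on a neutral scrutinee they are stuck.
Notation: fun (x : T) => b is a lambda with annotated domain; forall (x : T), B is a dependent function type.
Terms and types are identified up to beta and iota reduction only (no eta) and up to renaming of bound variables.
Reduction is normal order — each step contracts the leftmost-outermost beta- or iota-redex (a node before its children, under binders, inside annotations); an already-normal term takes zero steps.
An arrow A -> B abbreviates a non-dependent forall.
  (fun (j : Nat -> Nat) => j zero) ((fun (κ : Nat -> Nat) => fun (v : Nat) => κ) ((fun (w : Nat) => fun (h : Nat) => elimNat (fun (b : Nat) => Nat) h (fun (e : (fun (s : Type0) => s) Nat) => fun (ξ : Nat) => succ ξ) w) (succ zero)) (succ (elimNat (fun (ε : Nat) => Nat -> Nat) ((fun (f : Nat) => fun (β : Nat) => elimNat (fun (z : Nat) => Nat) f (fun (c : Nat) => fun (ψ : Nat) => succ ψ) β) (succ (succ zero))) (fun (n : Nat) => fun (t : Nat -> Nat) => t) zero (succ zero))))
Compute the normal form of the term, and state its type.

reduced normal form:
  succ zero
type:
  Nat


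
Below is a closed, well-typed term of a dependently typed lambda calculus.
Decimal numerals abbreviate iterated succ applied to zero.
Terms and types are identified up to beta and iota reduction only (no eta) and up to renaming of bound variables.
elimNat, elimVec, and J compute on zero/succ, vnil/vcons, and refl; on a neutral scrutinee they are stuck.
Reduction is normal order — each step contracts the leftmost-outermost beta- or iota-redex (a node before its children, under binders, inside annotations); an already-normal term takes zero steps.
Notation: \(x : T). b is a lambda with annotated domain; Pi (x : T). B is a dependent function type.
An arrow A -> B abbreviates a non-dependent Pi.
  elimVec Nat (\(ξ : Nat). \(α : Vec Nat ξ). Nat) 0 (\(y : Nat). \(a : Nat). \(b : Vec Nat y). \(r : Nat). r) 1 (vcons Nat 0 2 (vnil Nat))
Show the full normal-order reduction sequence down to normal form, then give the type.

normal-order reduction:
  elimVec Nat (\(ξ : Nat). \(α : Vec Nat ξ). Nat) 0 (\(y : Nat). \(a : Nat). \(b : Vec Nat y). \(r : Nat). r) 1 (vcons Nat 0 2 (vnil Nat))
  ~> (\(ξ : Nat). \(α : Nat). \(y : Vec Nat ξ). \(a : Nat). a) 0 2 (vnil Nat) (elimVec Nat (\(b : Nat). \(r : Vec Nat b). Nat) 0 (\(ζ : Nat). \(β : Nat). \(ν : Vec Nat ζ). \(w : Nat). w) 0 (vnil Nat))
  ~> (\(ξ : Nat). \(α : Vec Nat 0). \(y : Nat). y) 2 (vnil Nat) (elimVec Nat (\(a : Nat). \(b : Vec Nat a). Nat) 0 (\(r : Nat). \(ζ : Nat). \(β : Vec Nat r). \(ν : Nat). ν) 0 (vnil Nat))
  ~> (\(ξ : Vec Nat 0). \(α : Nat). α) (vnil Nat) (elimVec Nat (\(y : Nat). \(a : Vec Nat y). Nat) 0 (\(b : Nat). \(r : Nat). \(ζ : Vec Nat b). \(β : Nat). β) 0 (vnil Nat))
  ~> (\(ξ : Nat). ξ) (elimVec Nat (\(α : Nat). \(y : Vec Nat α). Nat) 0 (\(a : Nat). \(b : Nat). \(r : Vec Nat a). \(ζ : Nat). ζ) 0 (vnil Nat))
  ~> elimVec Nat (\(ξ : Nat). \(α : Vec Nat ξ). Nat) 0 (\(y : Nat). \(a : Nat). \(b : Vec Nat y). \(r : Nat). r) 0 (vnil Nat)
  ~> 0
the term's type:
  Nat


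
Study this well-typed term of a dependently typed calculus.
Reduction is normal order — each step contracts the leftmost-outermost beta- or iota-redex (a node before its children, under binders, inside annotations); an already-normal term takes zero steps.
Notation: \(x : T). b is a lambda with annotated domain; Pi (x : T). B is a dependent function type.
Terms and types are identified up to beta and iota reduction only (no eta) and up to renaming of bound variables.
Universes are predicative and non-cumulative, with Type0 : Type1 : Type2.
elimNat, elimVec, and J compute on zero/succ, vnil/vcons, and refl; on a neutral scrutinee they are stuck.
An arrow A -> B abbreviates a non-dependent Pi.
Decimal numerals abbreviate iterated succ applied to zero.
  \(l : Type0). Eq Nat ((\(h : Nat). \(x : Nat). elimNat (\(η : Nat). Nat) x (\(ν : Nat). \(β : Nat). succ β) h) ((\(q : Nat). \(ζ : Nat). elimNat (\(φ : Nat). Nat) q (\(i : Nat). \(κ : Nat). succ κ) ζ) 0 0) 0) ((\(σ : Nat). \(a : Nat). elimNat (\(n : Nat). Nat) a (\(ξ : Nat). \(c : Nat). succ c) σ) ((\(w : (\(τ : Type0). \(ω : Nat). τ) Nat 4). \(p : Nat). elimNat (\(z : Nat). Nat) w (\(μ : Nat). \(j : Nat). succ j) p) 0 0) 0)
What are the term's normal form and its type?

resulting normal form:
  \(l : Type0). Eq Nat 0 0
the term's type:
  Type0 -> Type0
observation: contracting a beta-redex first, the term normalizes in 12 steps.


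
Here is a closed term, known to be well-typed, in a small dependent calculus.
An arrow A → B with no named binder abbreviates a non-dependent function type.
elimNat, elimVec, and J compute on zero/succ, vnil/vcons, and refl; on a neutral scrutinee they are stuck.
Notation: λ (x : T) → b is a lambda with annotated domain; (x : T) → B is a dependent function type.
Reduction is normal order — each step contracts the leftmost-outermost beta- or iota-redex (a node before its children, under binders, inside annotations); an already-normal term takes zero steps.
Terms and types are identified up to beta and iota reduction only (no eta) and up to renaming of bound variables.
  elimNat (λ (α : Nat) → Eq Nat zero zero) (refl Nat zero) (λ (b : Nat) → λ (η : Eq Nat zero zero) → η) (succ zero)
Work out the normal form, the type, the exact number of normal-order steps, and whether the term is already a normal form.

reduced normal form:
  refl Nat zero
inferred type:
  Eq Nat zero zero
reduction steps (normal order): 4
already normal: no
first redex: an elimNat iota-redex


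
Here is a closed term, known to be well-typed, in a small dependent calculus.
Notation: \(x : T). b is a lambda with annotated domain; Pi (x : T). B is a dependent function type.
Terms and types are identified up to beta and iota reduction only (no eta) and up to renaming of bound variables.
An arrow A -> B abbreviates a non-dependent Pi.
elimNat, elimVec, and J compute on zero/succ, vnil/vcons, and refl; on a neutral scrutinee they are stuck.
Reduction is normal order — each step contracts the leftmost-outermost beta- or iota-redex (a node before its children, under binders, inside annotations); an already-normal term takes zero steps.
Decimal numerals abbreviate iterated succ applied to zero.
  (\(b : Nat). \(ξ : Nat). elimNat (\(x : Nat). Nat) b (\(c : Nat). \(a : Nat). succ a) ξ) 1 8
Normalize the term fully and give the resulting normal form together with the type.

resulting normal form:
  9
inferred type:
  Nat
observation: reduction starts at a beta-redex, and 27 normal-order steps reach the normal form.


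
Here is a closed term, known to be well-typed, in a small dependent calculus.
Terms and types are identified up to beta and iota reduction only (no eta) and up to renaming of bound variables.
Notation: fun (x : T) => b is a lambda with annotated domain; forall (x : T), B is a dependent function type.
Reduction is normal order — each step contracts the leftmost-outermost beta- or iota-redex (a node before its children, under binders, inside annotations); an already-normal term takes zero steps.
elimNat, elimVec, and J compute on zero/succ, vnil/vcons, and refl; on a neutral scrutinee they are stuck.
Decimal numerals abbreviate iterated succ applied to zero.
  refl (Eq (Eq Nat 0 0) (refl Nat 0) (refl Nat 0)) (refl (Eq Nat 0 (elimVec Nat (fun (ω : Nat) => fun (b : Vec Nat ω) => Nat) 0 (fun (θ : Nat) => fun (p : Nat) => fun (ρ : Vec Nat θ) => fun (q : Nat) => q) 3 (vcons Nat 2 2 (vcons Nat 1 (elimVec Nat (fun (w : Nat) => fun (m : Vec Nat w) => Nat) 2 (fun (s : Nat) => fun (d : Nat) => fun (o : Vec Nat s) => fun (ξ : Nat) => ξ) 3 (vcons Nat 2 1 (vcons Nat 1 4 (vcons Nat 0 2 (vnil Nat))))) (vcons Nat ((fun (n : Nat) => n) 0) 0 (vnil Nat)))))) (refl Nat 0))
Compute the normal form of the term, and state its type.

normal form:
  refl (Eq (Eq Nat 0 0) (refl Nat 0) (refl Nat 0)) (refl (Eq Nat 0 0) (refl Nat 0))
inferred type:
  Eq (Eq (Eq Nat 0 0) (refl Nat 0) (refl Nat 0)) (refl (Eq Nat 0 0) (refl Nat 0)) (refl (Eq Nat 0 0) (refl Nat 0))
observation: 16 normal-order steps normalize the term, beginning with an elimVec iota-redex.


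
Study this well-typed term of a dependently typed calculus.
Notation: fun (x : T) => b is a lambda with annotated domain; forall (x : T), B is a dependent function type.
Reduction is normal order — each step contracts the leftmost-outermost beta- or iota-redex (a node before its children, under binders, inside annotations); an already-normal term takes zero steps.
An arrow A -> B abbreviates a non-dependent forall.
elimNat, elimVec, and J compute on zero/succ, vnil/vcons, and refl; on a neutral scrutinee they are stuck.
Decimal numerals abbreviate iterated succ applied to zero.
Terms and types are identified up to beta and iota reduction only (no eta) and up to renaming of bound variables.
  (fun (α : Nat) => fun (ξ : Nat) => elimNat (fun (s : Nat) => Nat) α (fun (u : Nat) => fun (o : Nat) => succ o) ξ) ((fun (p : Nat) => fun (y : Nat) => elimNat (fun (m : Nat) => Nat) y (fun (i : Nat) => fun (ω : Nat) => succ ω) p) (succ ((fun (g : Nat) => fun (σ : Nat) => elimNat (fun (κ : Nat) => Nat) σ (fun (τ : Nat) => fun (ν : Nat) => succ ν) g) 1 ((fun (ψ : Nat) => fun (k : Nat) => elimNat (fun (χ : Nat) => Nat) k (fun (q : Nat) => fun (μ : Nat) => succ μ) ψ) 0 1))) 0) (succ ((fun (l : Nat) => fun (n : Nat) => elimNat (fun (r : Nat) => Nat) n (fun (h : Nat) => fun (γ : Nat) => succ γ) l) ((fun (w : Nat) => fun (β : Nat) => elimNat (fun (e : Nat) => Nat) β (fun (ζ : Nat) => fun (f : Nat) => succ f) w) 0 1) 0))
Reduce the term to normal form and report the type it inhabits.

normal form:
  5
type:
  Nat
observation: contracting a beta-redex first, the term normalizes in 39 steps.


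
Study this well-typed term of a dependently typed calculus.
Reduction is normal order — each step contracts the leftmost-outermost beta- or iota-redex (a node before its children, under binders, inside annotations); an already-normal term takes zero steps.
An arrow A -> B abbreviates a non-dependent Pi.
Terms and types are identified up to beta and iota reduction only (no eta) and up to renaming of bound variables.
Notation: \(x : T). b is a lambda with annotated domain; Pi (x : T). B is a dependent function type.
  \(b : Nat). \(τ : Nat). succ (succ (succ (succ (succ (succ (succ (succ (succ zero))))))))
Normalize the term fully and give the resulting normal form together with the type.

reduced normal form:
  \(b : Nat). \(τ : Nat). succ (succ (succ (succ (succ (succ (succ (succ (succ zero))))))))
type:
  Nat -> Nat -> Nat


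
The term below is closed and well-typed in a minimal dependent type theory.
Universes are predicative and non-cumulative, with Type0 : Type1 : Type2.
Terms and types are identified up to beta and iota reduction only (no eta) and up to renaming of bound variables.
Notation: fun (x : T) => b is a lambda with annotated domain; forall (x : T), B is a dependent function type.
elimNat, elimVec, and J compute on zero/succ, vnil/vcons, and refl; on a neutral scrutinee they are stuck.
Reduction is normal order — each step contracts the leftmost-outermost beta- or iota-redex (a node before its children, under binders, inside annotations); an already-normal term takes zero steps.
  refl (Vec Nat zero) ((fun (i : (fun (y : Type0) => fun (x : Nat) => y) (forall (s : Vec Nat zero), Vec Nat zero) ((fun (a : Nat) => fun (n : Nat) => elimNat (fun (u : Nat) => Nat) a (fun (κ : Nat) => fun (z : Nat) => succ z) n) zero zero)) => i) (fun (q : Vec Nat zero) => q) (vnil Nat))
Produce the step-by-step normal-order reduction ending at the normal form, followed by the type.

reduction (normal order):
  refl (Vec Nat zero) ((fun (i : (fun (y : Type0) => fun (x : Nat) => y) (forall (s : Vec Nat zero), Vec Nat zero) ((fun (a : Nat) => fun (n : Nat) => elimNat (fun (u : Nat) => Nat) a (fun (κ : Nat) => fun (z : Nat) => succ z) n) zero zero)) => i) (fun (q : Vec Nat zero) => q) (vnil Nat))
  ~> refl (Vec Nat zero) ((fun (i : Vec Nat zero) => i) (vnil Nat))
  ~> refl (Vec Nat zero) (vnil Nat)
inferred type:
  Eq (Vec Nat zero) (vnil Nat) (vnil Nat)


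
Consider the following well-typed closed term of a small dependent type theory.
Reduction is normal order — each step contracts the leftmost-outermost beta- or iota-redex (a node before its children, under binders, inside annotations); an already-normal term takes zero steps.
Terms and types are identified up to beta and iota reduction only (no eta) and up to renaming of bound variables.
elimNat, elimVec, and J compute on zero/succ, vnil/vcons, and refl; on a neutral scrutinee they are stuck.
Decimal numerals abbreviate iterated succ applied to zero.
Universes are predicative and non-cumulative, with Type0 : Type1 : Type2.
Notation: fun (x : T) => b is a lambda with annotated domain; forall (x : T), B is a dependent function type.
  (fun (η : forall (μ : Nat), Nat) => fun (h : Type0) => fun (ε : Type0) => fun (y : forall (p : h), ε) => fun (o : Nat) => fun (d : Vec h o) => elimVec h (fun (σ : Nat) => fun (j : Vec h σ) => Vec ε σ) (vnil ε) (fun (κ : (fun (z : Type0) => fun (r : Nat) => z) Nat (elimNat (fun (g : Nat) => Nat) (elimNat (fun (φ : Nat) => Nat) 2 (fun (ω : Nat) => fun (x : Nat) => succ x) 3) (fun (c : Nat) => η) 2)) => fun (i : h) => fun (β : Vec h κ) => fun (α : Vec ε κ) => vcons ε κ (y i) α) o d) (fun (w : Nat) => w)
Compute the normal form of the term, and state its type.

reduced normal form:
  fun (η : Type0) => fun (μ : Type0) => fun (h : forall (ε : η), μ) => fun (y : Nat) => fun (p : Vec η y) => elimVec η (fun (o : Nat) => fun (d : Vec η o) => Vec μ o) (vnil μ) (fun (σ : Nat) => fun (j : η) => fun (κ : Vec η σ) => fun (z : Vec μ σ) => vcons μ σ (h j) z) y p
inferred type:
  forall (η : Type0), forall (μ : Type0), forall (h : forall (ε : η), μ), forall (y : Nat), forall (p : Vec η y), Vec μ y
observation: normalization takes exactly 3 steps under the normal-order strategy.
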